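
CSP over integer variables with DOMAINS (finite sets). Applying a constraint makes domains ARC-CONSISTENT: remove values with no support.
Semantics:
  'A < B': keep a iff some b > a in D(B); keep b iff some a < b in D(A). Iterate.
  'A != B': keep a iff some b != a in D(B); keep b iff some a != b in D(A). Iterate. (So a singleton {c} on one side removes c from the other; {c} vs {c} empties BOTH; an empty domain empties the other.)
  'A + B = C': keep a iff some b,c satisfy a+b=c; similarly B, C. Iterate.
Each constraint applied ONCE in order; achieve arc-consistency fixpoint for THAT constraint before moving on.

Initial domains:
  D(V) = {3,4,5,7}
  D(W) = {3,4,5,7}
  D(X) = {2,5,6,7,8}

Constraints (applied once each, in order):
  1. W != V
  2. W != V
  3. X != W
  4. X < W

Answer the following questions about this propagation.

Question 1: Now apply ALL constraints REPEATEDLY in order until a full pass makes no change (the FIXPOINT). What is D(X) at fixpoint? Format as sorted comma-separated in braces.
Answer: {2,5,6}

Derivation:
pass 0 (initial): D(X)={2,5,6,7,8}
pass 1: X {2,5,6,7,8}->{2,5,6}
pass 2: no change
Fixpoint after 2 passes: D(X) = {2,5,6}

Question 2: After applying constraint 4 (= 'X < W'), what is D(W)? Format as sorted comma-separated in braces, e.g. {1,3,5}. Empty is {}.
Constraint 1 (W != V) on D(W)={3,4,5,7} D(V)={3,4,5,7}: no change
Constraint 2 (W != V) on D(W)={3,4,5,7} D(V)={3,4,5,7}: no change
Constraint 3 (X != W) on D(X)={2,5,6,7,8} D(W)={3,4,5,7}: no change
Constraint 4 (X < W) on D(X)={2,5,6,7,8} D(W)={3,4,5,7}: X {2,5,6,7,8}->{2,5,6}
So after constraint 4: D(W) = {3,4,5,7}

Answer: {3,4,5,7}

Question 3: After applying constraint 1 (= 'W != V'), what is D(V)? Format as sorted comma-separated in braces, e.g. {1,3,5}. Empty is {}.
Answer: {3,4,5,7}

Derivation:
Constraint 1 (W != V) on D(W)={3,4,5,7} D(V)={3,4,5,7}: no change
So after constraint 1: D(V) = {3,4,5,7}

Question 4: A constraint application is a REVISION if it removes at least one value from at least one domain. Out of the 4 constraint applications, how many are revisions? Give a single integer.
Answer: 1

Derivation:
Constraint 1 (W != V) on D(W)={3,4,5,7} D(V)={3,4,5,7}: no change => not a revision
Constraint 2 (W != V) on D(W)={3,4,5,7} D(V)={3,4,5,7}: no change => not a revision
Constraint 3 (X != W) on D(X)={2,5,6,7,8} D(W)={3,4,5,7}: no change => not a revision
Constraint 4 (X < W) on D(X)={2,5,6,7,8} D(W)={3,4,5,7}: X {2,5,6,7,8}->{2,5,6} => REVISION
Total revisions = 1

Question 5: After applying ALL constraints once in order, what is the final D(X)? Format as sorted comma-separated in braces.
Constraint 1 (W != V) on D(W)={3,4,5,7} D(V)={3,4,5,7}: no change
Constraint 2 (W != V) on D(W)={3,4,5,7} D(V)={3,4,5,7}: no change
Constraint 3 (X != W) on D(X)={2,5,6,7,8} D(W)={3,4,5,7}: no change
Constraint 4 (X < W) on D(X)={2,5,6,7,8} D(W)={3,4,5,7}: X {2,5,6,7,8}->{2,5,6}
So after all 4 constraints: D(X) = {2,5,6}

Answer: {2,5,6}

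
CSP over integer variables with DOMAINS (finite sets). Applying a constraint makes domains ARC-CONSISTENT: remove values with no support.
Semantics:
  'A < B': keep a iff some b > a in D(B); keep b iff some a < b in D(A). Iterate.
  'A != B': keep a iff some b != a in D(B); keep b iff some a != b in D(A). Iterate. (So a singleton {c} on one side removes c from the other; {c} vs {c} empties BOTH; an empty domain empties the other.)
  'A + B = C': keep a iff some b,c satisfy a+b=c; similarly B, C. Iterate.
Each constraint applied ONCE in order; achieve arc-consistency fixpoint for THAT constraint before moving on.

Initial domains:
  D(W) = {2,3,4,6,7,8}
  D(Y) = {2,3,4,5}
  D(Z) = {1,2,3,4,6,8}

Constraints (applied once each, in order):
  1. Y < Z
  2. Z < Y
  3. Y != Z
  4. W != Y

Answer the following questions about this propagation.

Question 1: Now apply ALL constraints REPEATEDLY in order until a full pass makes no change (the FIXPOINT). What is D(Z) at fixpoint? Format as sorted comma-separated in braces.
pass 0 (initial): D(Z)={1,2,3,4,6,8}
pass 1: Y {2,3,4,5}->{4,5}; Z {1,2,3,4,6,8}->{3,4}
pass 2: W {2,3,4,6,7,8}->{}; Y {4,5}->{}; Z {3,4}->{}
pass 3: no change
Fixpoint after 3 passes: D(Z) = {}

Answer: {}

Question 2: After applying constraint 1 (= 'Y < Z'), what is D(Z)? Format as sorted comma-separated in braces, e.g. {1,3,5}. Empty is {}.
Constraint 1 (Y < Z) on D(Y)={2,3,4,5} D(Z)={1,2,3,4,6,8}: Z {1,2,3,4,6,8}->{3,4,6,8}
So after constraint 1: D(Z) = {3,4,6,8}

Answer: {3,4,6,8}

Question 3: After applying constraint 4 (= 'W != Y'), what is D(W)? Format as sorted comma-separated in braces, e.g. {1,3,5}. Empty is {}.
Constraint 1 (Y < Z) on D(Y)={2,3,4,5} D(Z)={1,2,3,4,6,8}: Z {1,2,3,4,6,8}->{3,4,6,8}
Constraint 2 (Z < Y) on D(Z)={3,4,6,8} D(Y)={2,3,4,5}: Z {3,4,6,8}->{3,4}; Y {2,3,4,5}->{4,5}
Constraint 3 (Y != Z) on D(Y)={4,5} D(Z)={3,4}: no change
Constraint 4 (W != Y) on D(W)={2,3,4,6,7,8} D(Y)={4,5}: no change
So after constraint 4: D(W) = {2,3,4,6,7,8}

Answer: {2,3,4,6,7,8}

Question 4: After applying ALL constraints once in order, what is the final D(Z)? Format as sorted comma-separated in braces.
Constraint 1 (Y < Z) on D(Y)={2,3,4,5} D(Z)={1,2,3,4,6,8}: Z {1,2,3,4,6,8}->{3,4,6,8}
Constraint 2 (Z < Y) on D(Z)={3,4,6,8} D(Y)={2,3,4,5}: Z {3,4,6,8}->{3,4}; Y {2,3,4,5}->{4,5}
Constraint 3 (Y != Z) on D(Y)={4,5} D(Z)={3,4}: no change
Constraint 4 (W != Y) on D(W)={2,3,4,6,7,8} D(Y)={4,5}: no change
So after all 4 constraints: D(Z) = {3,4}

Answer: {3,4}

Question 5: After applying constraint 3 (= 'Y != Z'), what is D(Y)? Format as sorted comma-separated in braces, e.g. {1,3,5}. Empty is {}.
Constraint 1 (Y < Z) on D(Y)={2,3,4,5} D(Z)={1,2,3,4,6,8}: Z {1,2,3,4,6,8}->{3,4,6,8}
Constraint 2 (Z < Y) on D(Z)={3,4,6,8} D(Y)={2,3,4,5}: Z {3,4,6,8}->{3,4}; Y {2,3,4,5}->{4,5}
Constraint 3 (Y != Z) on D(Y)={4,5} D(Z)={3,4}: no change
So after constraint 3: D(Y) = {4,5}

Answer: {4,5}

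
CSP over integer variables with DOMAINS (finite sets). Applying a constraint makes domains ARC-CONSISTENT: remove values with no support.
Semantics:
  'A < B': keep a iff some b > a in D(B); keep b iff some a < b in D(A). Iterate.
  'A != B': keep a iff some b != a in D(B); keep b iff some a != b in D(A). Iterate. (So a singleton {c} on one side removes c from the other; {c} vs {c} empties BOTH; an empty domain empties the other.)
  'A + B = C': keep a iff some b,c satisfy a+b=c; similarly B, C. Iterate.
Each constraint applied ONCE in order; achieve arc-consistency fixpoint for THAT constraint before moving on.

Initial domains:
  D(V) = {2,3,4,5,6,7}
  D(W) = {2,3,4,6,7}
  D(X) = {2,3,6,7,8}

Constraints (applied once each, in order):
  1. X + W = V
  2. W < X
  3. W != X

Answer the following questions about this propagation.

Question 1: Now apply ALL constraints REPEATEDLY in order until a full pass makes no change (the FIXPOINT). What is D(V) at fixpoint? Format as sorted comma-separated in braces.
Answer: {5}

Derivation:
pass 0 (initial): D(V)={2,3,4,5,6,7}
pass 1: V {2,3,4,5,6,7}->{4,5,6,7}; W {2,3,4,6,7}->{2}; X {2,3,6,7,8}->{3}
pass 2: V {4,5,6,7}->{5}
pass 3: no change
Fixpoint after 3 passes: D(V) = {5}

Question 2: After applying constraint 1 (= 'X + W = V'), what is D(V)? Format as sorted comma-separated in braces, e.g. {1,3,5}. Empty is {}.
Constraint 1 (X + W = V) on D(X)={2,3,6,7,8} D(W)={2,3,4,6,7} D(V)={2,3,4,5,6,7}: X {2,3,6,7,8}->{2,3}; W {2,3,4,6,7}->{2,3,4}; V {2,3,4,5,6,7}->{4,5,6,7}
So after constraint 1: D(V) = {4,5,6,7}

Answer: {4,5,6,7}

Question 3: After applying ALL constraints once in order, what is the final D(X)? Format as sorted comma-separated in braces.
Constraint 1 (X + W = V) on D(X)={2,3,6,7,8} D(W)={2,3,4,6,7} D(V)={2,3,4,5,6,7}: X {2,3,6,7,8}->{2,3}; W {2,3,4,6,7}->{2,3,4}; V {2,3,4,5,6,7}->{4,5,6,7}
Constraint 2 (W < X) on D(W)={2,3,4} D(X)={2,3}: W {2,3,4}->{2}; X {2,3}->{3}
Constraint 3 (W != X) on D(W)={2} D(X)={3}: no change
So after all 3 constraints: D(X) = {3}

Answer: {3}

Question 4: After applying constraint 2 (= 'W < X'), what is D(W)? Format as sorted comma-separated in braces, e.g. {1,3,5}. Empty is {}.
Answer: {2}

Derivation:
Constraint 1 (X + W = V) on D(X)={2,3,6,7,8} D(W)={2,3,4,6,7} D(V)={2,3,4,5,6,7}: X {2,3,6,7,8}->{2,3}; W {2,3,4,6,7}->{2,3,4}; V {2,3,4,5,6,7}->{4,5,6,7}
Constraint 2 (W < X) on D(W)={2,3,4} D(X)={2,3}: W {2,3,4}->{2}; X {2,3}->{3}
So after constraint 2: D(W) = {2}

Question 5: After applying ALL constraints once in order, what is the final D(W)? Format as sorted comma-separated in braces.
Constraint 1 (X + W = V) on D(X)={2,3,6,7,8} D(W)={2,3,4,6,7} D(V)={2,3,4,5,6,7}: X {2,3,6,7,8}->{2,3}; W {2,3,4,6,7}->{2,3,4}; V {2,3,4,5,6,7}->{4,5,6,7}
Constraint 2 (W < X) on D(W)={2,3,4} D(X)={2,3}: W {2,3,4}->{2}; X {2,3}->{3}
Constraint 3 (W != X) on D(W)={2} D(X)={3}: no change
So after all 3 constraints: D(W) = {2}

Answer: {2}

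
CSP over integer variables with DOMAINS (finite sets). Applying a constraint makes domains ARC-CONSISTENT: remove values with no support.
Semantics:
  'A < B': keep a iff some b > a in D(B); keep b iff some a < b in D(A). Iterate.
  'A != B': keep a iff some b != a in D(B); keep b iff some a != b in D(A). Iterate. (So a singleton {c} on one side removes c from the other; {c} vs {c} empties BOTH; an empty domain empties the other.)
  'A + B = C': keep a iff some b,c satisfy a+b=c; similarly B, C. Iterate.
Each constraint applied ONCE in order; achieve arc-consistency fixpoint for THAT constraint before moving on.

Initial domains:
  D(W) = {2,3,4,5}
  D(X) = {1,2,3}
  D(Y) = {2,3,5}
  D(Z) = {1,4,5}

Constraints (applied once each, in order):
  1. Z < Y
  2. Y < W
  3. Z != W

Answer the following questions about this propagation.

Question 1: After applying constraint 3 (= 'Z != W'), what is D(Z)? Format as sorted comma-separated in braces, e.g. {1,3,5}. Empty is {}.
Constraint 1 (Z < Y) on D(Z)={1,4,5} D(Y)={2,3,5}: Z {1,4,5}->{1,4}
Constraint 2 (Y < W) on D(Y)={2,3,5} D(W)={2,3,4,5}: Y {2,3,5}->{2,3}; W {2,3,4,5}->{3,4,5}
Constraint 3 (Z != W) on D(Z)={1,4} D(W)={3,4,5}: no change
So after constraint 3: D(Z) = {1,4}

Answer: {1,4}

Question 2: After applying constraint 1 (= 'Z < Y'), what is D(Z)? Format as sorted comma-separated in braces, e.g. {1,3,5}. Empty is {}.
Constraint 1 (Z < Y) on D(Z)={1,4,5} D(Y)={2,3,5}: Z {1,4,5}->{1,4}
So after constraint 1: D(Z) = {1,4}

Answer: {1,4}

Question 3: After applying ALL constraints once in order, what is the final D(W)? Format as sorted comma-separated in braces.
Constraint 1 (Z < Y) on D(Z)={1,4,5} D(Y)={2,3,5}: Z {1,4,5}->{1,4}
Constraint 2 (Y < W) on D(Y)={2,3,5} D(W)={2,3,4,5}: Y {2,3,5}->{2,3}; W {2,3,4,5}->{3,4,5}
Constraint 3 (Z != W) on D(Z)={1,4} D(W)={3,4,5}: no change
So after all 3 constraints: D(W) = {3,4,5}

Answer: {3,4,5}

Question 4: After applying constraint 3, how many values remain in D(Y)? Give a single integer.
Constraint 1 (Z < Y) on D(Z)={1,4,5} D(Y)={2,3,5}: Z {1,4,5}->{1,4}
Constraint 2 (Y < W) on D(Y)={2,3,5} D(W)={2,3,4,5}: Y {2,3,5}->{2,3}; W {2,3,4,5}->{3,4,5}
Constraint 3 (Z != W) on D(Z)={1,4} D(W)={3,4,5}: no change
So after constraint 3: D(Y)={2,3}, size = 2

Answer: 2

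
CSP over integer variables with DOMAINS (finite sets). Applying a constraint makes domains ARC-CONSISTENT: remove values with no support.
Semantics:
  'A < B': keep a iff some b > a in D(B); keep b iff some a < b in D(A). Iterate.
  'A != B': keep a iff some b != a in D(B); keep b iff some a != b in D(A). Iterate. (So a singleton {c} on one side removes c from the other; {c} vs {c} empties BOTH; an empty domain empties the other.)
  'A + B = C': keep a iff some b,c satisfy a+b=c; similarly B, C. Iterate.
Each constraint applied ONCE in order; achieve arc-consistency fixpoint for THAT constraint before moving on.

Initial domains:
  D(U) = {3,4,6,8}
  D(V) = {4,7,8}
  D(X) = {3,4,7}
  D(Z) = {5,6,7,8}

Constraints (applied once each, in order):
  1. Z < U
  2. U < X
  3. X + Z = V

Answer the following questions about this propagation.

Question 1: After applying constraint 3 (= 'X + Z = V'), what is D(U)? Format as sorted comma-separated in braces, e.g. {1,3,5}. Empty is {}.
Answer: {6}

Derivation:
Constraint 1 (Z < U) on D(Z)={5,6,7,8} D(U)={3,4,6,8}: Z {5,6,7,8}->{5,6,7}; U {3,4,6,8}->{6,8}
Constraint 2 (U < X) on D(U)={6,8} D(X)={3,4,7}: U {6,8}->{6}; X {3,4,7}->{7}
Constraint 3 (X + Z = V) on D(X)={7} D(Z)={5,6,7} D(V)={4,7,8}: X {7}->{}; Z {5,6,7}->{}; V {4,7,8}->{}
So after constraint 3: D(U) = {6}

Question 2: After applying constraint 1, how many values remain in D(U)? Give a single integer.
Constraint 1 (Z < U) on D(Z)={5,6,7,8} D(U)={3,4,6,8}: Z {5,6,7,8}->{5,6,7}; U {3,4,6,8}->{6,8}
So after constraint 1: D(U)={6,8}, size = 2

Answer: 2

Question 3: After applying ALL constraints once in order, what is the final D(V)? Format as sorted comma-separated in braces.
Constraint 1 (Z < U) on D(Z)={5,6,7,8} D(U)={3,4,6,8}: Z {5,6,7,8}->{5,6,7}; U {3,4,6,8}->{6,8}
Constraint 2 (U < X) on D(U)={6,8} D(X)={3,4,7}: U {6,8}->{6}; X {3,4,7}->{7}
Constraint 3 (X + Z = V) on D(X)={7} D(Z)={5,6,7} D(V)={4,7,8}: X {7}->{}; Z {5,6,7}->{}; V {4,7,8}->{}
So after all 3 constraints: D(V) = {}

Answer: {}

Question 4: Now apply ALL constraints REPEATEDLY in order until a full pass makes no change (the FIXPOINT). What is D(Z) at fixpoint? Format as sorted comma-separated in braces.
Answer: {}

Derivation:
pass 0 (initial): D(Z)={5,6,7,8}
pass 1: U {3,4,6,8}->{6}; V {4,7,8}->{}; X {3,4,7}->{}; Z {5,6,7,8}->{}
pass 2: U {6}->{}
pass 3: no change
Fixpoint after 3 passes: D(Z) = {}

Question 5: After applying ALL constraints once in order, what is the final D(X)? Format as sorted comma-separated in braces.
Answer: {}

Derivation:
Constraint 1 (Z < U) on D(Z)={5,6,7,8} D(U)={3,4,6,8}: Z {5,6,7,8}->{5,6,7}; U {3,4,6,8}->{6,8}
Constraint 2 (U < X) on D(U)={6,8} D(X)={3,4,7}: U {6,8}->{6}; X {3,4,7}->{7}
Constraint 3 (X + Z = V) on D(X)={7} D(Z)={5,6,7} D(V)={4,7,8}: X {7}->{}; Z {5,6,7}->{}; V {4,7,8}->{}
So after all 3 constraints: D(X) = {}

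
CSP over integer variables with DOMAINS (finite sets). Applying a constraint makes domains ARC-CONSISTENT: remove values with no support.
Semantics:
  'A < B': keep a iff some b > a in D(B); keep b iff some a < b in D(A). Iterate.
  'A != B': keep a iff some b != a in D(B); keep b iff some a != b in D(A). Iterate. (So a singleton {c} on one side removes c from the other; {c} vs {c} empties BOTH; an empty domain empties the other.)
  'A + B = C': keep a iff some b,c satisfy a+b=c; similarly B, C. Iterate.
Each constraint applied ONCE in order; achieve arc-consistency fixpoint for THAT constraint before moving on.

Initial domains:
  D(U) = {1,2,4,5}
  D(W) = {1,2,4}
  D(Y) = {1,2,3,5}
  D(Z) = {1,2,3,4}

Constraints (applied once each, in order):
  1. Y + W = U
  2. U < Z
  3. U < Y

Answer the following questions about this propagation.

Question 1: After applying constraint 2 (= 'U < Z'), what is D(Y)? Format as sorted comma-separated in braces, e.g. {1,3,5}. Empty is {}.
Answer: {1,2,3}

Derivation:
Constraint 1 (Y + W = U) on D(Y)={1,2,3,5} D(W)={1,2,4} D(U)={1,2,4,5}: Y {1,2,3,5}->{1,2,3}; U {1,2,4,5}->{2,4,5}
Constraint 2 (U < Z) on D(U)={2,4,5} D(Z)={1,2,3,4}: U {2,4,5}->{2}; Z {1,2,3,4}->{3,4}
So after constraint 2: D(Y) = {1,2,3}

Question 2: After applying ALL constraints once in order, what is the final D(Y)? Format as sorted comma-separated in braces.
Answer: {3}

Derivation:
Constraint 1 (Y + W = U) on D(Y)={1,2,3,5} D(W)={1,2,4} D(U)={1,2,4,5}: Y {1,2,3,5}->{1,2,3}; U {1,2,4,5}->{2,4,5}
Constraint 2 (U < Z) on D(U)={2,4,5} D(Z)={1,2,3,4}: U {2,4,5}->{2}; Z {1,2,3,4}->{3,4}
Constraint 3 (U < Y) on D(U)={2} D(Y)={1,2,3}: Y {1,2,3}->{3}
So after all 3 constraints: D(Y) = {3}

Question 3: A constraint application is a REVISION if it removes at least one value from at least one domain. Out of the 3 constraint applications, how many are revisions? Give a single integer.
Answer: 3

Derivation:
Constraint 1 (Y + W = U) on D(Y)={1,2,3,5} D(W)={1,2,4} D(U)={1,2,4,5}: Y {1,2,3,5}->{1,2,3}; U {1,2,4,5}->{2,4,5} => REVISION
Constraint 2 (U < Z) on D(U)={2,4,5} D(Z)={1,2,3,4}: U {2,4,5}->{2}; Z {1,2,3,4}->{3,4} => REVISION
Constraint 3 (U < Y) on D(U)={2} D(Y)={1,2,3}: Y {1,2,3}->{3} => REVISION
Total revisions = 3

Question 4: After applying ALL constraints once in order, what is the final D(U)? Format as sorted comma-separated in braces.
Answer: {2}

Derivation:
Constraint 1 (Y + W = U) on D(Y)={1,2,3,5} D(W)={1,2,4} D(U)={1,2,4,5}: Y {1,2,3,5}->{1,2,3}; U {1,2,4,5}->{2,4,5}
Constraint 2 (U < Z) on D(U)={2,4,5} D(Z)={1,2,3,4}: U {2,4,5}->{2}; Z {1,2,3,4}->{3,4}
Constraint 3 (U < Y) on D(U)={2} D(Y)={1,2,3}: Y {1,2,3}->{3}
So after all 3 constraints: D(U) = {2}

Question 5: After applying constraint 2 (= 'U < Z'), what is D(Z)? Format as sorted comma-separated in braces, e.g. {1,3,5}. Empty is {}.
Constraint 1 (Y + W = U) on D(Y)={1,2,3,5} D(W)={1,2,4} D(U)={1,2,4,5}: Y {1,2,3,5}->{1,2,3}; U {1,2,4,5}->{2,4,5}
Constraint 2 (U < Z) on D(U)={2,4,5} D(Z)={1,2,3,4}: U {2,4,5}->{2}; Z {1,2,3,4}->{3,4}
So after constraint 2: D(Z) = {3,4}

Answer: {3,4}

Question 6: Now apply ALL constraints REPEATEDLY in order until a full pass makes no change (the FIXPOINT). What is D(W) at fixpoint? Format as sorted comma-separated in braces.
pass 0 (initial): D(W)={1,2,4}
pass 1: U {1,2,4,5}->{2}; Y {1,2,3,5}->{3}; Z {1,2,3,4}->{3,4}
pass 2: U {2}->{}; W {1,2,4}->{}; Y {3}->{}; Z {3,4}->{}
pass 3: no change
Fixpoint after 3 passes: D(W) = {}

Answer: {}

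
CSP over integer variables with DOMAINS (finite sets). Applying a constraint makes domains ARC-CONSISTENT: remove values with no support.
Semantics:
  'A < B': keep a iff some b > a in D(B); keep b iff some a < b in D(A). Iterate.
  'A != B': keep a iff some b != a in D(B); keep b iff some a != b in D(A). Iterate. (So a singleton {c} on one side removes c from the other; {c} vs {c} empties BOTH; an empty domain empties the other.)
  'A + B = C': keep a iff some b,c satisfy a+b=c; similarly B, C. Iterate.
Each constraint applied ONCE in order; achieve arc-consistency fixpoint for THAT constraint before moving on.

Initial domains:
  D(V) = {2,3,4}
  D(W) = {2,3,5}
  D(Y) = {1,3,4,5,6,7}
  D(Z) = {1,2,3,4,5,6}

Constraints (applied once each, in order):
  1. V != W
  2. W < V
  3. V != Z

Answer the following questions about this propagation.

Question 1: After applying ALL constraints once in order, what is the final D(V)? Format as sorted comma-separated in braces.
Constraint 1 (V != W) on D(V)={2,3,4} D(W)={2,3,5}: no change
Constraint 2 (W < V) on D(W)={2,3,5} D(V)={2,3,4}: W {2,3,5}->{2,3}; V {2,3,4}->{3,4}
Constraint 3 (V != Z) on D(V)={3,4} D(Z)={1,2,3,4,5,6}: no change
So after all 3 constraints: D(V) = {3,4}

Answer: {3,4}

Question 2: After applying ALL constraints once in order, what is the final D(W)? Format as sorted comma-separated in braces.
Constraint 1 (V != W) on D(V)={2,3,4} D(W)={2,3,5}: no change
Constraint 2 (W < V) on D(W)={2,3,5} D(V)={2,3,4}: W {2,3,5}->{2,3}; V {2,3,4}->{3,4}
Constraint 3 (V != Z) on D(V)={3,4} D(Z)={1,2,3,4,5,6}: no change
So after all 3 constraints: D(W) = {2,3}

Answer: {2,3}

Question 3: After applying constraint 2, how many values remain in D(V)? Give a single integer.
Constraint 1 (V != W) on D(V)={2,3,4} D(W)={2,3,5}: no change
Constraint 2 (W < V) on D(W)={2,3,5} D(V)={2,3,4}: W {2,3,5}->{2,3}; V {2,3,4}->{3,4}
So after constraint 2: D(V)={3,4}, size = 2

Answer: 2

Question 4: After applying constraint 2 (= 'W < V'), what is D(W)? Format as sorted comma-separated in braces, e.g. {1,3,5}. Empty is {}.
Answer: {2,3}

Derivation:
Constraint 1 (V != W) on D(V)={2,3,4} D(W)={2,3,5}: no change
Constraint 2 (W < V) on D(W)={2,3,5} D(V)={2,3,4}: W {2,3,5}->{2,3}; V {2,3,4}->{3,4}
So after constraint 2: D(W) = {2,3}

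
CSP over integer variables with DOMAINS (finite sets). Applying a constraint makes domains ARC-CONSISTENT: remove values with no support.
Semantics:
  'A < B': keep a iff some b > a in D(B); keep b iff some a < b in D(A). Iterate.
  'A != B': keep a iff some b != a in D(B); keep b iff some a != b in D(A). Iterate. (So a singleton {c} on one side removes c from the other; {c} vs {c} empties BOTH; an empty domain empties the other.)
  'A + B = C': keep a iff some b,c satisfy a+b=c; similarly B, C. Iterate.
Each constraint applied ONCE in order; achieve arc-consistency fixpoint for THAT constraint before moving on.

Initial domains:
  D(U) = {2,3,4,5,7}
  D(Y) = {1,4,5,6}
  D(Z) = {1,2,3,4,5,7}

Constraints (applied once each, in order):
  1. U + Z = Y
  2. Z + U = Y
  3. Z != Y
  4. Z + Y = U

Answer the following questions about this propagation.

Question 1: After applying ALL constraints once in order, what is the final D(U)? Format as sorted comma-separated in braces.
Answer: {5}

Derivation:
Constraint 1 (U + Z = Y) on D(U)={2,3,4,5,7} D(Z)={1,2,3,4,5,7} D(Y)={1,4,5,6}: U {2,3,4,5,7}->{2,3,4,5}; Z {1,2,3,4,5,7}->{1,2,3,4}; Y {1,4,5,6}->{4,5,6}
Constraint 2 (Z + U = Y) on D(Z)={1,2,3,4} D(U)={2,3,4,5} D(Y)={4,5,6}: no change
Constraint 3 (Z != Y) on D(Z)={1,2,3,4} D(Y)={4,5,6}: no change
Constraint 4 (Z + Y = U) on D(Z)={1,2,3,4} D(Y)={4,5,6} D(U)={2,3,4,5}: Z {1,2,3,4}->{1}; Y {4,5,6}->{4}; U {2,3,4,5}->{5}
So after all 4 constraints: D(U) = {5}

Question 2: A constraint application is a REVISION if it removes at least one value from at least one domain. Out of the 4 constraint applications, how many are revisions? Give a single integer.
Answer: 2

Derivation:
Constraint 1 (U + Z = Y) on D(U)={2,3,4,5,7} D(Z)={1,2,3,4,5,7} D(Y)={1,4,5,6}: U {2,3,4,5,7}->{2,3,4,5}; Z {1,2,3,4,5,7}->{1,2,3,4}; Y {1,4,5,6}->{4,5,6} => REVISION
Constraint 2 (Z + U = Y) on D(Z)={1,2,3,4} D(U)={2,3,4,5} D(Y)={4,5,6}: no change => not a revision
Constraint 3 (Z != Y) on D(Z)={1,2,3,4} D(Y)={4,5,6}: no change => not a revision
Constraint 4 (Z + Y = U) on D(Z)={1,2,3,4} D(Y)={4,5,6} D(U)={2,3,4,5}: Z {1,2,3,4}->{1}; Y {4,5,6}->{4}; U {2,3,4,5}->{5} => REVISION
Total revisions = 2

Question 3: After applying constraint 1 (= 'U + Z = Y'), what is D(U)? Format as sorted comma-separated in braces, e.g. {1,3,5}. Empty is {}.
Answer: {2,3,4,5}

Derivation:
Constraint 1 (U + Z = Y) on D(U)={2,3,4,5,7} D(Z)={1,2,3,4,5,7} D(Y)={1,4,5,6}: U {2,3,4,5,7}->{2,3,4,5}; Z {1,2,3,4,5,7}->{1,2,3,4}; Y {1,4,5,6}->{4,5,6}
So after constraint 1: D(U) = {2,3,4,5}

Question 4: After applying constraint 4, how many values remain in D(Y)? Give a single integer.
Constraint 1 (U + Z = Y) on D(U)={2,3,4,5,7} D(Z)={1,2,3,4,5,7} D(Y)={1,4,5,6}: U {2,3,4,5,7}->{2,3,4,5}; Z {1,2,3,4,5,7}->{1,2,3,4}; Y {1,4,5,6}->{4,5,6}
Constraint 2 (Z + U = Y) on D(Z)={1,2,3,4} D(U)={2,3,4,5} D(Y)={4,5,6}: no change
Constraint 3 (Z != Y) on D(Z)={1,2,3,4} D(Y)={4,5,6}: no change
Constraint 4 (Z + Y = U) on D(Z)={1,2,3,4} D(Y)={4,5,6} D(U)={2,3,4,5}: Z {1,2,3,4}->{1}; Y {4,5,6}->{4}; U {2,3,4,5}->{5}
So after constraint 4: D(Y)={4}, size = 1

Answer: 1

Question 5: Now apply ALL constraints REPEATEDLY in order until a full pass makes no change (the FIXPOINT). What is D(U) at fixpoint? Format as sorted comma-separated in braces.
pass 0 (initial): D(U)={2,3,4,5,7}
pass 1: U {2,3,4,5,7}->{5}; Y {1,4,5,6}->{4}; Z {1,2,3,4,5,7}->{1}
pass 2: U {5}->{}; Y {4}->{}; Z {1}->{}
pass 3: no change
Fixpoint after 3 passes: D(U) = {}

Answer: {}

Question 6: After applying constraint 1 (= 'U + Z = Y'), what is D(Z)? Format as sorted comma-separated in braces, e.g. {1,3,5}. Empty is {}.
Constraint 1 (U + Z = Y) on D(U)={2,3,4,5,7} D(Z)={1,2,3,4,5,7} D(Y)={1,4,5,6}: U {2,3,4,5,7}->{2,3,4,5}; Z {1,2,3,4,5,7}->{1,2,3,4}; Y {1,4,5,6}->{4,5,6}
So after constraint 1: D(Z) = {1,2,3,4}

Answer: {1,2,3,4}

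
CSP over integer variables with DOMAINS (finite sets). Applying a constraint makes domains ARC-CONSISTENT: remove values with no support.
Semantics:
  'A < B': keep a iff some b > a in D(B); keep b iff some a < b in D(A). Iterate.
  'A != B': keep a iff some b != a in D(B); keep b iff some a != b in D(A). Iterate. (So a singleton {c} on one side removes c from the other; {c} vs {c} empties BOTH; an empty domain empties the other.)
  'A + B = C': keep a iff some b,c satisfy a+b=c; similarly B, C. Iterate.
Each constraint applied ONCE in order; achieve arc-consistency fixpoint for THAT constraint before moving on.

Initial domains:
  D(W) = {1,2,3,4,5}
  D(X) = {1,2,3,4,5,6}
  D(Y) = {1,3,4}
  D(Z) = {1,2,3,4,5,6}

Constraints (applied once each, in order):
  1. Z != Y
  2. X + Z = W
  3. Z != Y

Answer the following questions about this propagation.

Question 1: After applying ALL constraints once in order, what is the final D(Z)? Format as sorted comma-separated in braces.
Answer: {1,2,3,4}

Derivation:
Constraint 1 (Z != Y) on D(Z)={1,2,3,4,5,6} D(Y)={1,3,4}: no change
Constraint 2 (X + Z = W) on D(X)={1,2,3,4,5,6} D(Z)={1,2,3,4,5,6} D(W)={1,2,3,4,5}: X {1,2,3,4,5,6}->{1,2,3,4}; Z {1,2,3,4,5,6}->{1,2,3,4}; W {1,2,3,4,5}->{2,3,4,5}
Constraint 3 (Z != Y) on D(Z)={1,2,3,4} D(Y)={1,3,4}: no change
So after all 3 constraints: D(Z) = {1,2,3,4}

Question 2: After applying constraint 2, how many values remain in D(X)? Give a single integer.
Constraint 1 (Z != Y) on D(Z)={1,2,3,4,5,6} D(Y)={1,3,4}: no change
Constraint 2 (X + Z = W) on D(X)={1,2,3,4,5,6} D(Z)={1,2,3,4,5,6} D(W)={1,2,3,4,5}: X {1,2,3,4,5,6}->{1,2,3,4}; Z {1,2,3,4,5,6}->{1,2,3,4}; W {1,2,3,4,5}->{2,3,4,5}
So after constraint 2: D(X)={1,2,3,4}, size = 4

Answer: 4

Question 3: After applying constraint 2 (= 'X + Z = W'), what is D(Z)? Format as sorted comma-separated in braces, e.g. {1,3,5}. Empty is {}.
Constraint 1 (Z != Y) on D(Z)={1,2,3,4,5,6} D(Y)={1,3,4}: no change
Constraint 2 (X + Z = W) on D(X)={1,2,3,4,5,6} D(Z)={1,2,3,4,5,6} D(W)={1,2,3,4,5}: X {1,2,3,4,5,6}->{1,2,3,4}; Z {1,2,3,4,5,6}->{1,2,3,4}; W {1,2,3,4,5}->{2,3,4,5}
So after constraint 2: D(Z) = {1,2,3,4}

Answer: {1,2,3,4}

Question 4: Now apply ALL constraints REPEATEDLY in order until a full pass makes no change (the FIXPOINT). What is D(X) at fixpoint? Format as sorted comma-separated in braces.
pass 0 (initial): D(X)={1,2,3,4,5,6}
pass 1: W {1,2,3,4,5}->{2,3,4,5}; X {1,2,3,4,5,6}->{1,2,3,4}; Z {1,2,3,4,5,6}->{1,2,3,4}
pass 2: no change
Fixpoint after 2 passes: D(X) = {1,2,3,4}

Answer: {1,2,3,4}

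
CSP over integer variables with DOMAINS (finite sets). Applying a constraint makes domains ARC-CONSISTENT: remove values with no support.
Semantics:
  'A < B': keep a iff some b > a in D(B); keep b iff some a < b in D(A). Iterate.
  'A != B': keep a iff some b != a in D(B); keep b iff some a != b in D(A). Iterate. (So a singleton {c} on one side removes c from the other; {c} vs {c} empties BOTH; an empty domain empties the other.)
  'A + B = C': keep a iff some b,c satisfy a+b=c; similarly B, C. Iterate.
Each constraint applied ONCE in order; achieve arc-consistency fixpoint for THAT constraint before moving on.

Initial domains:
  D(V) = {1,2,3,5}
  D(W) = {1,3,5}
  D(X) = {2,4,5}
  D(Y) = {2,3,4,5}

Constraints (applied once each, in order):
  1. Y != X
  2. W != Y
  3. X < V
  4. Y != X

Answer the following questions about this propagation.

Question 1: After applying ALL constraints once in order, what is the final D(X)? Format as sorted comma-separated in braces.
Answer: {2,4}

Derivation:
Constraint 1 (Y != X) on D(Y)={2,3,4,5} D(X)={2,4,5}: no change
Constraint 2 (W != Y) on D(W)={1,3,5} D(Y)={2,3,4,5}: no change
Constraint 3 (X < V) on D(X)={2,4,5} D(V)={1,2,3,5}: X {2,4,5}->{2,4}; V {1,2,3,5}->{3,5}
Constraint 4 (Y != X) on D(Y)={2,3,4,5} D(X)={2,4}: no change
So after all 4 constraints: D(X) = {2,4}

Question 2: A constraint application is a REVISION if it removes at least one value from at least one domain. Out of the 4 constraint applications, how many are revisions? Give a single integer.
Answer: 1

Derivation:
Constraint 1 (Y != X) on D(Y)={2,3,4,5} D(X)={2,4,5}: no change => not a revision
Constraint 2 (W != Y) on D(W)={1,3,5} D(Y)={2,3,4,5}: no change => not a revision
Constraint 3 (X < V) on D(X)={2,4,5} D(V)={1,2,3,5}: X {2,4,5}->{2,4}; V {1,2,3,5}->{3,5} => REVISION
Constraint 4 (Y != X) on D(Y)={2,3,4,5} D(X)={2,4}: no change => not a revision
Total revisions = 1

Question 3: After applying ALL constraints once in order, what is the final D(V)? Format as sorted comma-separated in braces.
Answer: {3,5}

Derivation:
Constraint 1 (Y != X) on D(Y)={2,3,4,5} D(X)={2,4,5}: no change
Constraint 2 (W != Y) on D(W)={1,3,5} D(Y)={2,3,4,5}: no change
Constraint 3 (X < V) on D(X)={2,4,5} D(V)={1,2,3,5}: X {2,4,5}->{2,4}; V {1,2,3,5}->{3,5}
Constraint 4 (Y != X) on D(Y)={2,3,4,5} D(X)={2,4}: no change
So after all 4 constraints: D(V) = {3,5}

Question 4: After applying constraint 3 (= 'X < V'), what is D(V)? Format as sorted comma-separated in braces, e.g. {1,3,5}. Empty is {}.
Answer: {3,5}

Derivation:
Constraint 1 (Y != X) on D(Y)={2,3,4,5} D(X)={2,4,5}: no change
Constraint 2 (W != Y) on D(W)={1,3,5} D(Y)={2,3,4,5}: no change
Constraint 3 (X < V) on D(X)={2,4,5} D(V)={1,2,3,5}: X {2,4,5}->{2,4}; V {1,2,3,5}->{3,5}
So after constraint 3: D(V) = {3,5}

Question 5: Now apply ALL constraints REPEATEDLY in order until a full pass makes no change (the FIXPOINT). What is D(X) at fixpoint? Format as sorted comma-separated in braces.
Answer: {2,4}

Derivation:
pass 0 (initial): D(X)={2,4,5}
pass 1: V {1,2,3,5}->{3,5}; X {2,4,5}->{2,4}
pass 2: no change
Fixpoint after 2 passes: D(X) = {2,4}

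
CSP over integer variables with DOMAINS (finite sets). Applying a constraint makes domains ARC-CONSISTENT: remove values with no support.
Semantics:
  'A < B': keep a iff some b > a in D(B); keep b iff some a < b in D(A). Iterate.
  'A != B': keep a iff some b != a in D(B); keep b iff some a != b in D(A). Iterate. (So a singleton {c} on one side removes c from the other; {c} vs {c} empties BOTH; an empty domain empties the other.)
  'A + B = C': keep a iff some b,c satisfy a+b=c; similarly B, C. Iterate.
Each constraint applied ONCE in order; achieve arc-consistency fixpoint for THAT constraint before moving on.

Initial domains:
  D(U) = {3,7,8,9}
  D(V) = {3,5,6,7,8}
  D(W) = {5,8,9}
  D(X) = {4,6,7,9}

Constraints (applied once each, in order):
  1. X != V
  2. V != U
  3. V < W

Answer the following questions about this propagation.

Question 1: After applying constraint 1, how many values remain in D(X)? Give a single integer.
Constraint 1 (X != V) on D(X)={4,6,7,9} D(V)={3,5,6,7,8}: no change
So after constraint 1: D(X)={4,6,7,9}, size = 4

Answer: 4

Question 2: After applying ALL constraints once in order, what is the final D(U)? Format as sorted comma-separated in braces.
Constraint 1 (X != V) on D(X)={4,6,7,9} D(V)={3,5,6,7,8}: no change
Constraint 2 (V != U) on D(V)={3,5,6,7,8} D(U)={3,7,8,9}: no change
Constraint 3 (V < W) on D(V)={3,5,6,7,8} D(W)={5,8,9}: no change
So after all 3 constraints: D(U) = {3,7,8,9}

Answer: {3,7,8,9}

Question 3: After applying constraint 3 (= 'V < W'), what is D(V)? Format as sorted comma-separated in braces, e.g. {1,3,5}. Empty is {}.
Constraint 1 (X != V) on D(X)={4,6,7,9} D(V)={3,5,6,7,8}: no change
Constraint 2 (V != U) on D(V)={3,5,6,7,8} D(U)={3,7,8,9}: no change
Constraint 3 (V < W) on D(V)={3,5,6,7,8} D(W)={5,8,9}: no change
So after constraint 3: D(V) = {3,5,6,7,8}

Answer: {3,5,6,7,8}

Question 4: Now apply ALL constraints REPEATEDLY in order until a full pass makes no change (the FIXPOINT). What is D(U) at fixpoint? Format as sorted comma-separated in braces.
Answer: {3,7,8,9}

Derivation:
pass 0 (initial): D(U)={3,7,8,9}
pass 1: no change
Fixpoint after 1 passes: D(U) = {3,7,8,9}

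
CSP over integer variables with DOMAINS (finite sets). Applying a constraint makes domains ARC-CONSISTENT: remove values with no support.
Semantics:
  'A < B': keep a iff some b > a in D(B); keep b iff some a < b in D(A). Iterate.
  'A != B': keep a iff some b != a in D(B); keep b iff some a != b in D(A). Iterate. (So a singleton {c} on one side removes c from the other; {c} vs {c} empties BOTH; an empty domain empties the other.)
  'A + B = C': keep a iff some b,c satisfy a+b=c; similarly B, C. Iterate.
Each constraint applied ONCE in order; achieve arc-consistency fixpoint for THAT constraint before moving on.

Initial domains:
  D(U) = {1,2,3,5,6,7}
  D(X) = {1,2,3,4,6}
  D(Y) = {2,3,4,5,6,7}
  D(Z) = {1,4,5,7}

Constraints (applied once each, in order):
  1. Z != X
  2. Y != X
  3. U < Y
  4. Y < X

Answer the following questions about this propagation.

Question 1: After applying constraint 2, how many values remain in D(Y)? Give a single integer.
Answer: 6

Derivation:
Constraint 1 (Z != X) on D(Z)={1,4,5,7} D(X)={1,2,3,4,6}: no change
Constraint 2 (Y != X) on D(Y)={2,3,4,5,6,7} D(X)={1,2,3,4,6}: no change
So after constraint 2: D(Y)={2,3,4,5,6,7}, size = 6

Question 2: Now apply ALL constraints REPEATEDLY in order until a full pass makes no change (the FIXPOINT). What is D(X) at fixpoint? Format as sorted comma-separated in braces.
pass 0 (initial): D(X)={1,2,3,4,6}
pass 1: U {1,2,3,5,6,7}->{1,2,3,5,6}; X {1,2,3,4,6}->{3,4,6}; Y {2,3,4,5,6,7}->{2,3,4,5}
pass 2: U {1,2,3,5,6}->{1,2,3}
pass 3: no change
Fixpoint after 3 passes: D(X) = {3,4,6}

Answer: {3,4,6}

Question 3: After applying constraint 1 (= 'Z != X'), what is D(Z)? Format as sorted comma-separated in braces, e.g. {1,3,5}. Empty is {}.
Answer: {1,4,5,7}

Derivation:
Constraint 1 (Z != X) on D(Z)={1,4,5,7} D(X)={1,2,3,4,6}: no change
So after constraint 1: D(Z) = {1,4,5,7}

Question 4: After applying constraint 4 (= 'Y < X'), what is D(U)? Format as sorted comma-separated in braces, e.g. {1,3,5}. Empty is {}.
Constraint 1 (Z != X) on D(Z)={1,4,5,7} D(X)={1,2,3,4,6}: no change
Constraint 2 (Y != X) on D(Y)={2,3,4,5,6,7} D(X)={1,2,3,4,6}: no change
Constraint 3 (U < Y) on D(U)={1,2,3,5,6,7} D(Y)={2,3,4,5,6,7}: U {1,2,3,5,6,7}->{1,2,3,5,6}
Constraint 4 (Y < X) on D(Y)={2,3,4,5,6,7} D(X)={1,2,3,4,6}: Y {2,3,4,5,6,7}->{2,3,4,5}; X {1,2,3,4,6}->{3,4,6}
So after constraint 4: D(U) = {1,2,3,5,6}

Answer: {1,2,3,5,6}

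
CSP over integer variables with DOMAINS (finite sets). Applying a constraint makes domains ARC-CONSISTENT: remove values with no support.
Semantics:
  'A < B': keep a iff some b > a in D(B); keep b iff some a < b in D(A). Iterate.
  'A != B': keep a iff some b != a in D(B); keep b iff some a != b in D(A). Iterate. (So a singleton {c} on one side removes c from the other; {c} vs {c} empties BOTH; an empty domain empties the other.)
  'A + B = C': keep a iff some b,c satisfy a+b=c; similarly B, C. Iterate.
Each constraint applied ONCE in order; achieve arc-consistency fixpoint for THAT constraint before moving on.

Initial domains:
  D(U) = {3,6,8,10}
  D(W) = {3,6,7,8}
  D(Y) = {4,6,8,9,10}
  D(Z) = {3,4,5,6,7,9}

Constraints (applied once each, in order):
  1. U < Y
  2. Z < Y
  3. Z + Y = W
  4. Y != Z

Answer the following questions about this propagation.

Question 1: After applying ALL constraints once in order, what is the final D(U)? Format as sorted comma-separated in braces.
Answer: {3,6,8}

Derivation:
Constraint 1 (U < Y) on D(U)={3,6,8,10} D(Y)={4,6,8,9,10}: U {3,6,8,10}->{3,6,8}
Constraint 2 (Z < Y) on D(Z)={3,4,5,6,7,9} D(Y)={4,6,8,9,10}: no change
Constraint 3 (Z + Y = W) on D(Z)={3,4,5,6,7,9} D(Y)={4,6,8,9,10} D(W)={3,6,7,8}: Z {3,4,5,6,7,9}->{3,4}; Y {4,6,8,9,10}->{4}; W {3,6,7,8}->{7,8}
Constraint 4 (Y != Z) on D(Y)={4} D(Z)={3,4}: Z {3,4}->{3}
So after all 4 constraints: D(U) = {3,6,8}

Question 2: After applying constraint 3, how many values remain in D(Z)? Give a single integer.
Answer: 2

Derivation:
Constraint 1 (U < Y) on D(U)={3,6,8,10} D(Y)={4,6,8,9,10}: U {3,6,8,10}->{3,6,8}
Constraint 2 (Z < Y) on D(Z)={3,4,5,6,7,9} D(Y)={4,6,8,9,10}: no change
Constraint 3 (Z + Y = W) on D(Z)={3,4,5,6,7,9} D(Y)={4,6,8,9,10} D(W)={3,6,7,8}: Z {3,4,5,6,7,9}->{3,4}; Y {4,6,8,9,10}->{4}; W {3,6,7,8}->{7,8}
So after constraint 3: D(Z)={3,4}, size = 2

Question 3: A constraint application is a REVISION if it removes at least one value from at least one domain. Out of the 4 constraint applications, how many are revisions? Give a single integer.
Answer: 3

Derivation:
Constraint 1 (U < Y) on D(U)={3,6,8,10} D(Y)={4,6,8,9,10}: U {3,6,8,10}->{3,6,8} => REVISION
Constraint 2 (Z < Y) on D(Z)={3,4,5,6,7,9} D(Y)={4,6,8,9,10}: no change => not a revision
Constraint 3 (Z + Y = W) on D(Z)={3,4,5,6,7,9} D(Y)={4,6,8,9,10} D(W)={3,6,7,8}: Z {3,4,5,6,7,9}->{3,4}; Y {4,6,8,9,10}->{4}; W {3,6,7,8}->{7,8} => REVISION
Constraint 4 (Y != Z) on D(Y)={4} D(Z)={3,4}: Z {3,4}->{3} => REVISION
Total revisions = 3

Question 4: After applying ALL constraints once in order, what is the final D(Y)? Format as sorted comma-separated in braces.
Answer: {4}

Derivation:
Constraint 1 (U < Y) on D(U)={3,6,8,10} D(Y)={4,6,8,9,10}: U {3,6,8,10}->{3,6,8}
Constraint 2 (Z < Y) on D(Z)={3,4,5,6,7,9} D(Y)={4,6,8,9,10}: no change
Constraint 3 (Z + Y = W) on D(Z)={3,4,5,6,7,9} D(Y)={4,6,8,9,10} D(W)={3,6,7,8}: Z {3,4,5,6,7,9}->{3,4}; Y {4,6,8,9,10}->{4}; W {3,6,7,8}->{7,8}
Constraint 4 (Y != Z) on D(Y)={4} D(Z)={3,4}: Z {3,4}->{3}
So after all 4 constraints: D(Y) = {4}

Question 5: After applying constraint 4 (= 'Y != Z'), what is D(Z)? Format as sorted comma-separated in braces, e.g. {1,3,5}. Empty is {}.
Answer: {3}

Derivation:
Constraint 1 (U < Y) on D(U)={3,6,8,10} D(Y)={4,6,8,9,10}: U {3,6,8,10}->{3,6,8}
Constraint 2 (Z < Y) on D(Z)={3,4,5,6,7,9} D(Y)={4,6,8,9,10}: no change
Constraint 3 (Z + Y = W) on D(Z)={3,4,5,6,7,9} D(Y)={4,6,8,9,10} D(W)={3,6,7,8}: Z {3,4,5,6,7,9}->{3,4}; Y {4,6,8,9,10}->{4}; W {3,6,7,8}->{7,8}
Constraint 4 (Y != Z) on D(Y)={4} D(Z)={3,4}: Z {3,4}->{3}
So after constraint 4: D(Z) = {3}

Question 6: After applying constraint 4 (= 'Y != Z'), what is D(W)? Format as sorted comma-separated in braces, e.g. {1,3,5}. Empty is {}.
Answer: {7,8}

Derivation:
Constraint 1 (U < Y) on D(U)={3,6,8,10} D(Y)={4,6,8,9,10}: U {3,6,8,10}->{3,6,8}
Constraint 2 (Z < Y) on D(Z)={3,4,5,6,7,9} D(Y)={4,6,8,9,10}: no change
Constraint 3 (Z + Y = W) on D(Z)={3,4,5,6,7,9} D(Y)={4,6,8,9,10} D(W)={3,6,7,8}: Z {3,4,5,6,7,9}->{3,4}; Y {4,6,8,9,10}->{4}; W {3,6,7,8}->{7,8}
Constraint 4 (Y != Z) on D(Y)={4} D(Z)={3,4}: Z {3,4}->{3}
So after constraint 4: D(W) = {7,8}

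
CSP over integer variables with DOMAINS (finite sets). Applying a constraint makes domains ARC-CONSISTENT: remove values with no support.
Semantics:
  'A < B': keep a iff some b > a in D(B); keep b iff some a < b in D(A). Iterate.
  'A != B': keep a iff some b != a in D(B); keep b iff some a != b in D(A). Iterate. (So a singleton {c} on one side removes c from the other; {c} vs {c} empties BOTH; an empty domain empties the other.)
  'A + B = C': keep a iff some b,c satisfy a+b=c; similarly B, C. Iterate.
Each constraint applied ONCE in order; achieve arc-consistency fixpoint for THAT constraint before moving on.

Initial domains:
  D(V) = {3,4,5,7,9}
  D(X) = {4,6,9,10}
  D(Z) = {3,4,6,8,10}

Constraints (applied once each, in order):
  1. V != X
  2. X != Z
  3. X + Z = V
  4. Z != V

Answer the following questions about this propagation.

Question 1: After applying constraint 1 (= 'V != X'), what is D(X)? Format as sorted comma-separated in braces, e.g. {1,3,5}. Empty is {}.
Answer: {4,6,9,10}

Derivation:
Constraint 1 (V != X) on D(V)={3,4,5,7,9} D(X)={4,6,9,10}: no change
So after constraint 1: D(X) = {4,6,9,10}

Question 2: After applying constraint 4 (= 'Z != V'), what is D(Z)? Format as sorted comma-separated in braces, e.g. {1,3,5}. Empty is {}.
Answer: {3}

Derivation:
Constraint 1 (V != X) on D(V)={3,4,5,7,9} D(X)={4,6,9,10}: no change
Constraint 2 (X != Z) on D(X)={4,6,9,10} D(Z)={3,4,6,8,10}: no change
Constraint 3 (X + Z = V) on D(X)={4,6,9,10} D(Z)={3,4,6,8,10} D(V)={3,4,5,7,9}: X {4,6,9,10}->{4,6}; Z {3,4,6,8,10}->{3}; V {3,4,5,7,9}->{7,9}
Constraint 4 (Z != V) on D(Z)={3} D(V)={7,9}: no change
So after constraint 4: D(Z) = {3}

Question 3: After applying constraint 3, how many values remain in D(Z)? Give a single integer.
Constraint 1 (V != X) on D(V)={3,4,5,7,9} D(X)={4,6,9,10}: no change
Constraint 2 (X != Z) on D(X)={4,6,9,10} D(Z)={3,4,6,8,10}: no change
Constraint 3 (X + Z = V) on D(X)={4,6,9,10} D(Z)={3,4,6,8,10} D(V)={3,4,5,7,9}: X {4,6,9,10}->{4,6}; Z {3,4,6,8,10}->{3}; V {3,4,5,7,9}->{7,9}
So after constraint 3: D(Z)={3}, size = 1

Answer: 1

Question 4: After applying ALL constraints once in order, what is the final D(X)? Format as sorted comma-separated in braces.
Answer: {4,6}

Derivation:
Constraint 1 (V != X) on D(V)={3,4,5,7,9} D(X)={4,6,9,10}: no change
Constraint 2 (X != Z) on D(X)={4,6,9,10} D(Z)={3,4,6,8,10}: no change
Constraint 3 (X + Z = V) on D(X)={4,6,9,10} D(Z)={3,4,6,8,10} D(V)={3,4,5,7,9}: X {4,6,9,10}->{4,6}; Z {3,4,6,8,10}->{3}; V {3,4,5,7,9}->{7,9}
Constraint 4 (Z != V) on D(Z)={3} D(V)={7,9}: no change
So after all 4 constraints: D(X) = {4,6}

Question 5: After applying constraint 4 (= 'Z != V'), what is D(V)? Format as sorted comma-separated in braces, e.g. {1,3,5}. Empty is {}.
Answer: {7,9}

Derivation:
Constraint 1 (V != X) on D(V)={3,4,5,7,9} D(X)={4,6,9,10}: no change
Constraint 2 (X != Z) on D(X)={4,6,9,10} D(Z)={3,4,6,8,10}: no change
Constraint 3 (X + Z = V) on D(X)={4,6,9,10} D(Z)={3,4,6,8,10} D(V)={3,4,5,7,9}: X {4,6,9,10}->{4,6}; Z {3,4,6,8,10}->{3}; V {3,4,5,7,9}->{7,9}
Constraint 4 (Z != V) on D(Z)={3} D(V)={7,9}: no change
So after constraint 4: D(V) = {7,9}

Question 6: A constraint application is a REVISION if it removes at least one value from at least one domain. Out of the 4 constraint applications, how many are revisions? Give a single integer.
Constraint 1 (V != X) on D(V)={3,4,5,7,9} D(X)={4,6,9,10}: no change => not a revision
Constraint 2 (X != Z) on D(X)={4,6,9,10} D(Z)={3,4,6,8,10}: no change => not a revision
Constraint 3 (X + Z = V) on D(X)={4,6,9,10} D(Z)={3,4,6,8,10} D(V)={3,4,5,7,9}: X {4,6,9,10}->{4,6}; Z {3,4,6,8,10}->{3}; V {3,4,5,7,9}->{7,9} => REVISION
Constraint 4 (Z != V) on D(Z)={3} D(V)={7,9}: no change => not a revision
Total revisions = 1

Answer: 1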